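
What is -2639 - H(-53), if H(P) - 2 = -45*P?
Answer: -5026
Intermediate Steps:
H(P) = 2 - 45*P
-2639 - H(-53) = -2639 - (2 - 45*(-53)) = -2639 - (2 + 2385) = -2639 - 1*2387 = -2639 - 2387 = -5026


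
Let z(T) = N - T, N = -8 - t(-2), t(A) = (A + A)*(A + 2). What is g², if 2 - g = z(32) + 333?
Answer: 84681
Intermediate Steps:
t(A) = 2*A*(2 + A) (t(A) = (2*A)*(2 + A) = 2*A*(2 + A))
N = -8 (N = -8 - 2*(-2)*(2 - 2) = -8 - 2*(-2)*0 = -8 - 1*0 = -8 + 0 = -8)
z(T) = -8 - T
g = -291 (g = 2 - ((-8 - 1*32) + 333) = 2 - ((-8 - 32) + 333) = 2 - (-40 + 333) = 2 - 1*293 = 2 - 293 = -291)
g² = (-291)² = 84681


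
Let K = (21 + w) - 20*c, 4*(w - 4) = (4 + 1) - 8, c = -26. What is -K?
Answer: -2177/4 ≈ -544.25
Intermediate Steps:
w = 13/4 (w = 4 + ((4 + 1) - 8)/4 = 4 + (5 - 8)/4 = 4 + (¼)*(-3) = 4 - ¾ = 13/4 ≈ 3.2500)
K = 2177/4 (K = (21 + 13/4) - 20*(-26) = 97/4 + 520 = 2177/4 ≈ 544.25)
-K = -1*2177/4 = -2177/4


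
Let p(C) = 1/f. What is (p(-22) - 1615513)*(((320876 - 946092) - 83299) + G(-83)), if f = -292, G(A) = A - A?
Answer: 334227637121455/292 ≈ 1.1446e+12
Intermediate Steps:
G(A) = 0
p(C) = -1/292 (p(C) = 1/(-292) = -1/292)
(p(-22) - 1615513)*(((320876 - 946092) - 83299) + G(-83)) = (-1/292 - 1615513)*(((320876 - 946092) - 83299) + 0) = -471729797*((-625216 - 83299) + 0)/292 = -471729797*(-708515 + 0)/292 = -471729797/292*(-708515) = 334227637121455/292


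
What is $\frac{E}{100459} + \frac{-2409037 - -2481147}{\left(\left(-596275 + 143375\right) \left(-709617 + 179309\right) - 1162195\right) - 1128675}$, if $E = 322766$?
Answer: $\frac{7752007383334327}{2412766019186947} \approx 3.2129$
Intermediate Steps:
$\frac{E}{100459} + \frac{-2409037 - -2481147}{\left(\left(-596275 + 143375\right) \left(-709617 + 179309\right) - 1162195\right) - 1128675} = \frac{322766}{100459} + \frac{-2409037 - -2481147}{\left(\left(-596275 + 143375\right) \left(-709617 + 179309\right) - 1162195\right) - 1128675} = 322766 \cdot \frac{1}{100459} + \frac{-2409037 + 2481147}{\left(\left(-452900\right) \left(-530308\right) - 1162195\right) - 1128675} = \frac{322766}{100459} + \frac{72110}{\left(240176493200 - 1162195\right) - 1128675} = \frac{322766}{100459} + \frac{72110}{240175331005 - 1128675} = \frac{322766}{100459} + \frac{72110}{240174202330} = \frac{322766}{100459} + 72110 \cdot \frac{1}{240174202330} = \frac{322766}{100459} + \frac{7211}{24017420233} = \frac{7752007383334327}{2412766019186947}$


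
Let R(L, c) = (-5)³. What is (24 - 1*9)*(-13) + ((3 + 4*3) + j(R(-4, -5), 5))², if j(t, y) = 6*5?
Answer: 1830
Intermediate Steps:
R(L, c) = -125
j(t, y) = 30
(24 - 1*9)*(-13) + ((3 + 4*3) + j(R(-4, -5), 5))² = (24 - 1*9)*(-13) + ((3 + 4*3) + 30)² = (24 - 9)*(-13) + ((3 + 12) + 30)² = 15*(-13) + (15 + 30)² = -195 + 45² = -195 + 2025 = 1830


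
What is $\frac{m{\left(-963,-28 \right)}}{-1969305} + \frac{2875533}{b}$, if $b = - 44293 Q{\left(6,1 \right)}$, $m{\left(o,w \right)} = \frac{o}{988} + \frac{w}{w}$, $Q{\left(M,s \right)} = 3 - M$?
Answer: $\frac{372989859537883}{17235941849724} \approx 21.64$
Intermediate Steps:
$m{\left(o,w \right)} = 1 + \frac{o}{988}$ ($m{\left(o,w \right)} = o \frac{1}{988} + 1 = \frac{o}{988} + 1 = 1 + \frac{o}{988}$)
$b = 132879$ ($b = - 44293 \left(3 - 6\right) = \left(-44293\right) \left(-3\right) = 132879$)
$\frac{m{\left(-963,-28 \right)}}{-1969305} + \frac{2875533}{b} = \frac{1 + \frac{1}{988} \left(-963\right)}{-1969305} + \frac{2875533}{132879} = \left(1 - \frac{963}{988}\right) \left(- \frac{1}{1969305}\right) + 2875533 \cdot \frac{1}{132879} = \frac{25}{988} \left(- \frac{1}{1969305}\right) + \frac{958511}{44293} = - \frac{5}{389134668} + \frac{958511}{44293} = \frac{372989859537883}{17235941849724}$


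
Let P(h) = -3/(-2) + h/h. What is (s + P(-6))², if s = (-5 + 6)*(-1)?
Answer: 9/4 ≈ 2.2500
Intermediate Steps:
s = -1 (s = 1*(-1) = -1)
P(h) = 5/2 (P(h) = -3*(-½) + 1 = 3/2 + 1 = 5/2)
(s + P(-6))² = (-1 + 5/2)² = (3/2)² = 9/4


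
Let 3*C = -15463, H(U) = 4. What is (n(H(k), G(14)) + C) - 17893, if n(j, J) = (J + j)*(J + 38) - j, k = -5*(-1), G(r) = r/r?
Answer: -68569/3 ≈ -22856.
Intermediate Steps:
G(r) = 1
k = 5
n(j, J) = -j + (38 + J)*(J + j) (n(j, J) = (J + j)*(38 + J) - j = (38 + J)*(J + j) - j = -j + (38 + J)*(J + j))
C = -15463/3 (C = (⅓)*(-15463) = -15463/3 ≈ -5154.3)
(n(H(k), G(14)) + C) - 17893 = ((1² + 37*4 + 38*1 + 1*4) - 15463/3) - 17893 = ((1 + 148 + 38 + 4) - 15463/3) - 17893 = (191 - 15463/3) - 17893 = -14890/3 - 17893 = -68569/3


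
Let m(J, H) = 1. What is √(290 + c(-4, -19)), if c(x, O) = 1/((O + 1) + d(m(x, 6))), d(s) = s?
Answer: √83793/17 ≈ 17.028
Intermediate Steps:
c(x, O) = 1/(2 + O) (c(x, O) = 1/((O + 1) + 1) = 1/((1 + O) + 1) = 1/(2 + O))
√(290 + c(-4, -19)) = √(290 + 1/(2 - 19)) = √(290 + 1/(-17)) = √(290 - 1/17) = √(4929/17) = √83793/17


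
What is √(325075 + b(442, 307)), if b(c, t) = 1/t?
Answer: √30637993982/307 ≈ 570.15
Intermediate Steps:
√(325075 + b(442, 307)) = √(325075 + 1/307) = √(99798026/307) = √30637993982/307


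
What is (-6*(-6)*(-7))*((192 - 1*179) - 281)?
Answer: 67536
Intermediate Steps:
(-6*(-6)*(-7))*((192 - 1*179) - 281) = (36*(-7))*((192 - 179) - 281) = -252*(13 - 281) = -252*(-268) = 67536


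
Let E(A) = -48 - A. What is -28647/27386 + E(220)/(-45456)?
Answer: -161854823/155607252 ≈ -1.0401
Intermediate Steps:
-28647/27386 + E(220)/(-45456) = -28647/27386 + (-48 - 1*220)/(-45456) = -28647*1/27386 + (-48 - 220)*(-1/45456) = -28647/27386 - 268*(-1/45456) = -28647/27386 + 67/11364 = -161854823/155607252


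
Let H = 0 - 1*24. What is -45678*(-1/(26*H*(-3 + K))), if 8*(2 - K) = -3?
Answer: 7613/65 ≈ 117.12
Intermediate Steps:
K = 19/8 (K = 2 - 1/8*(-3) = 2 + 3/8 = 19/8 ≈ 2.3750)
H = -24 (H = 0 - 24 = -24)
-45678*(-1/(26*H*(-3 + K))) = -45678*1/(624*(-3 + 19/8)) = -45678/((-2*(-5/8)*13)*(-24)) = -45678/(((5/4)*13)*(-24)) = -45678/((65/4)*(-24)) = -45678/(-390) = -45678*(-1/390) = 7613/65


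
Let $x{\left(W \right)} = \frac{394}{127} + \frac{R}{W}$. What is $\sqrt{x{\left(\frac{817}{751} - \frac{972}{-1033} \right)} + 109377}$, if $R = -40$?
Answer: $\frac{\sqrt{4369582675956869793879}}{199889491} \approx 330.7$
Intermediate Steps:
$x{\left(W \right)} = \frac{394}{127} - \frac{40}{W}$
$\sqrt{x{\left(\frac{817}{751} - \frac{972}{-1033} \right)} + 109377} = \sqrt{\left(\frac{394}{127} - \frac{40}{\frac{817}{751} - \frac{972}{-1033}}\right) + 109377} = \sqrt{\left(\frac{394}{127} - \frac{40}{817 \cdot \frac{1}{751} - - \frac{972}{1033}}\right) + 109377} = \sqrt{\left(\frac{394}{127} - \frac{40}{\frac{817}{751} + \frac{972}{1033}}\right) + 109377} = \sqrt{\left(\frac{394}{127} - \frac{40}{\frac{1573933}{775783}}\right) + 109377} = \sqrt{\left(\frac{394}{127} - \frac{31031320}{1573933}\right) + 109377} = \sqrt{- \frac{3320848038}{199889491} + 109377} = \sqrt{\frac{21859992009069}{199889491}} = \frac{\sqrt{4369582675956869793879}}{199889491}$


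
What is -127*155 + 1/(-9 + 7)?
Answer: -39371/2 ≈ -19686.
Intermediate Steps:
-127*155 + 1/(-9 + 7) = -19685 + 1/(-2) = -19685 - 1/2 = -39371/2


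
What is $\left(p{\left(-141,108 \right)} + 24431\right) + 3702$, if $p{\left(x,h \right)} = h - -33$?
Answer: $28274$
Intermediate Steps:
$p{\left(x,h \right)} = 33 + h$ ($p{\left(x,h \right)} = h + 33 = 33 + h$)
$\left(p{\left(-141,108 \right)} + 24431\right) + 3702 = \left(\left(33 + 108\right) + 24431\right) + 3702 = \left(141 + 24431\right) + 3702 = 24572 + 3702 = 28274$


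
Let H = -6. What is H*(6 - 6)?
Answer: 0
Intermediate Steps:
H*(6 - 6) = -6*(6 - 6) = -6*0 = 0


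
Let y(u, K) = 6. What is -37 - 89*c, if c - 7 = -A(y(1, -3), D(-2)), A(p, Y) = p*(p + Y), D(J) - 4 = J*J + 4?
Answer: 8952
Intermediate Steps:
D(J) = 8 + J² (D(J) = 4 + (J*J + 4) = 4 + (J² + 4) = 4 + (4 + J²) = 8 + J²)
A(p, Y) = p*(Y + p)
c = -101 (c = 7 - 6*((8 + (-2)²) + 6) = 7 - 6*((8 + 4) + 6) = 7 - 6*(12 + 6) = 7 - 6*18 = 7 - 1*108 = 7 - 108 = -101)
-37 - 89*c = -37 - 89*(-101) = -37 + 8989 = 8952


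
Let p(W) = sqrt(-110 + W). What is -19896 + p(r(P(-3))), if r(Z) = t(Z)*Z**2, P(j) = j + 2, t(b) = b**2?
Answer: -19896 + I*sqrt(109) ≈ -19896.0 + 10.44*I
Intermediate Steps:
P(j) = 2 + j
r(Z) = Z**4 (r(Z) = Z**2*Z**2 = Z**4)
-19896 + p(r(P(-3))) = -19896 + sqrt(-110 + (2 - 3)**4) = -19896 + sqrt(-110 + (-1)**4) = -19896 + sqrt(-110 + 1) = -19896 + sqrt(-109) = -19896 + I*sqrt(109)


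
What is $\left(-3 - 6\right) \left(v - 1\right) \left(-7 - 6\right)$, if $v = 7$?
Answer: $702$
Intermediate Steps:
$\left(-3 - 6\right) \left(v - 1\right) \left(-7 - 6\right) = \left(-3 - 6\right) \left(7 - 1\right) \left(-7 - 6\right) = \left(-9\right) 6 \left(-13\right) = \left(-54\right) \left(-13\right) = 702$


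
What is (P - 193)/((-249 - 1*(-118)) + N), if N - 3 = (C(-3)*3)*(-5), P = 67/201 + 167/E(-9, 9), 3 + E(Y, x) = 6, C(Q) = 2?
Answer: 137/158 ≈ 0.86709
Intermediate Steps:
E(Y, x) = 3 (E(Y, x) = -3 + 6 = 3)
P = 56 (P = 67/201 + 167/3 = 67*(1/201) + 167*(⅓) = ⅓ + 167/3 = 56)
N = -27 (N = 3 + (2*3)*(-5) = 3 + 6*(-5) = 3 - 30 = -27)
(P - 193)/((-249 - 1*(-118)) + N) = (56 - 193)/((-249 - 1*(-118)) - 27) = -137/((-249 + 118) - 27) = -137/(-131 - 27) = -137/(-158) = -137*(-1/158) = 137/158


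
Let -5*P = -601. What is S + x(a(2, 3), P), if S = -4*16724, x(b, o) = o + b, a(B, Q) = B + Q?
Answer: -333854/5 ≈ -66771.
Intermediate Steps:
P = 601/5 (P = -1/5*(-601) = 601/5 ≈ 120.20)
x(b, o) = b + o
S = -66896
S + x(a(2, 3), P) = -66896 + ((2 + 3) + 601/5) = -66896 + (5 + 601/5) = -66896 + 626/5 = -333854/5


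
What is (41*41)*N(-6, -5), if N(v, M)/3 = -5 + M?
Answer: -50430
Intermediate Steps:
N(v, M) = -15 + 3*M (N(v, M) = 3*(-5 + M) = -15 + 3*M)
(41*41)*N(-6, -5) = (41*41)*(-15 + 3*(-5)) = 1681*(-15 - 15) = 1681*(-30) = -50430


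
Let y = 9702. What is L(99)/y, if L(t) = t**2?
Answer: 99/98 ≈ 1.0102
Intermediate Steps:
L(99)/y = 99**2/9702 = 9801*(1/9702) = 99/98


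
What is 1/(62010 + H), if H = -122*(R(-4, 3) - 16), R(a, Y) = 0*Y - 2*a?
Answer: 1/62986 ≈ 1.5877e-5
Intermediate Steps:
R(a, Y) = -2*a (R(a, Y) = 0 - 2*a = -2*a)
H = 976 (H = -122*(-2*(-4) - 16) = -122*(8 - 16) = -122*(-8) = 976)
1/(62010 + H) = 1/(62010 + 976) = 1/62986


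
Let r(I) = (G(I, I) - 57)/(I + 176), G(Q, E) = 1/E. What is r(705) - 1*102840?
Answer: -63874478384/621105 ≈ -1.0284e+5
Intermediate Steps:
r(I) = (-57 + 1/I)/(176 + I) (r(I) = (1/I - 57)/(I + 176) = (-57 + 1/I)/(176 + I))
r(705) - 1*102840 = (1 - 57*705)/(705*(176 + 705)) - 1*102840 = (1/705)*(1 - 40185)/881 - 102840 = (1/705)*(1/881)*(-40184) - 102840 = -40184/621105 - 102840 = -63874478384/621105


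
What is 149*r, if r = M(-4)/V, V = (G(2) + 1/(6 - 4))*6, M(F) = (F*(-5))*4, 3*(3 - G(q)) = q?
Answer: 11920/17 ≈ 701.18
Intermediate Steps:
G(q) = 3 - q/3
M(F) = -20*F (M(F) = -5*F*4 = -20*F)
V = 17 (V = ((3 - ⅓*2) + 1/(6 - 4))*6 = ((3 - ⅔) + 1/2)*6 = (7/3 + ½)*6 = (17/6)*6 = 17)
r = 80/17 (r = -20*(-4)/17 = 80*(1/17) = 80/17 ≈ 4.7059)
149*r = 149*(80/17) = 11920/17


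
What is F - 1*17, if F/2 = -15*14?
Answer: -437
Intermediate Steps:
F = -420 (F = 2*(-15*14) = 2*(-210) = -420)
F - 1*17 = -420 - 1*17 = -420 - 17 = -437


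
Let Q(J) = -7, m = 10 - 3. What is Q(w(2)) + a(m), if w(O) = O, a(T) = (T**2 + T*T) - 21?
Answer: 70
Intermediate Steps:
m = 7
a(T) = -21 + 2*T**2 (a(T) = (T**2 + T**2) - 21 = 2*T**2 - 21 = -21 + 2*T**2)
Q(w(2)) + a(m) = -7 + (-21 + 2*7**2) = -7 + (-21 + 2*49) = -7 + (-21 + 98) = -7 + 77 = 70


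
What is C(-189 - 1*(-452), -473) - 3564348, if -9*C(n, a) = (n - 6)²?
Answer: -32145181/9 ≈ -3.5717e+6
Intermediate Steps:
C(n, a) = -(-6 + n)²/9 (C(n, a) = -(n - 6)²/9 = -(-6 + n)²/9)
C(-189 - 1*(-452), -473) - 3564348 = -(-6 + (-189 - 1*(-452)))²/9 - 3564348 = -(-6 + (-189 + 452))²/9 - 3564348 = -(-6 + 263)²/9 - 3564348 = -⅑*257² - 3564348 = -⅑*66049 - 3564348 = -66049/9 - 3564348 = -32145181/9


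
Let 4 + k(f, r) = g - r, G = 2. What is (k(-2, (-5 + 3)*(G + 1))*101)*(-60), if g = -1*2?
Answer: 0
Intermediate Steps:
g = -2
k(f, r) = -6 - r (k(f, r) = -4 + (-2 - r) = -6 - r)
(k(-2, (-5 + 3)*(G + 1))*101)*(-60) = ((-6 - (-5 + 3)*(2 + 1))*101)*(-60) = ((-6 - (-2)*3)*101)*(-60) = ((-6 - 1*(-6))*101)*(-60) = ((-6 + 6)*101)*(-60) = (0*101)*(-60) = 0*(-60) = 0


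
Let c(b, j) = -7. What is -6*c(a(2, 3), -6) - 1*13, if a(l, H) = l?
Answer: 29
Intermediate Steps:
-6*c(a(2, 3), -6) - 1*13 = -6*(-7) - 1*13 = 42 - 13 = 29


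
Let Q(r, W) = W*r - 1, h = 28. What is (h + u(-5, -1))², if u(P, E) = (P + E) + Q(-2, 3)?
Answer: 225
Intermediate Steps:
Q(r, W) = -1 + W*r
u(P, E) = -7 + E + P (u(P, E) = (P + E) + (-1 + 3*(-2)) = (E + P) + (-1 - 6) = (E + P) - 7 = -7 + E + P)
(h + u(-5, -1))² = (28 + (-7 - 1 - 5))² = (28 - 13)² = 15² = 225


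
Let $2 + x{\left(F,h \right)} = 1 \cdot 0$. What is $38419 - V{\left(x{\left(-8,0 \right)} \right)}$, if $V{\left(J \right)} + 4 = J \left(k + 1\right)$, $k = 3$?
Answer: $38431$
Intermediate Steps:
$x{\left(F,h \right)} = -2$ ($x{\left(F,h \right)} = -2 + 1 \cdot 0 = -2 + 0 = -2$)
$V{\left(J \right)} = -4 + 4 J$ ($V{\left(J \right)} = -4 + J \left(3 + 1\right) = -4 + J 4 = -4 + 4 J$)
$38419 - V{\left(x{\left(-8,0 \right)} \right)} = 38419 - \left(-4 + 4 \left(-2\right)\right) = 38419 - \left(-4 - 8\right) = 38419 - -12 = 38419 + 12 = 38431$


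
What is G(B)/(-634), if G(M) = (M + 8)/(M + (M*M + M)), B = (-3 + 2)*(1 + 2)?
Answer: -5/1902 ≈ -0.0026288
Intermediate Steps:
B = -3 (B = -1*3 = -3)
G(M) = (8 + M)/(M² + 2*M) (G(M) = (8 + M)/(M + (M² + M)) = (8 + M)/(M + (M + M²)) = (8 + M)/(M² + 2*M))
G(B)/(-634) = ((8 - 3)/((-3)*(2 - 3)))/(-634) = -⅓*5/(-1)*(-1/634) = -⅓*(-1)*5*(-1/634) = (5/3)*(-1/634) = -5/1902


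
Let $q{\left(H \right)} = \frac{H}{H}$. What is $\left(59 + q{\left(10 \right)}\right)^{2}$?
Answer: $3600$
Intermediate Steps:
$q{\left(H \right)} = 1$
$\left(59 + q{\left(10 \right)}\right)^{2} = \left(59 + 1\right)^{2} = 60^{2} = 3600$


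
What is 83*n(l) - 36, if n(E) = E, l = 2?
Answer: 130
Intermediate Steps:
83*n(l) - 36 = 83*2 - 36 = 166 - 36 = 130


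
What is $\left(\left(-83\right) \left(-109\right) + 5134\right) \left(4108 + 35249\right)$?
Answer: $558121617$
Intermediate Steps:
$\left(\left(-83\right) \left(-109\right) + 5134\right) \left(4108 + 35249\right) = \left(9047 + 5134\right) 39357 = 14181 \cdot 39357 = 558121617$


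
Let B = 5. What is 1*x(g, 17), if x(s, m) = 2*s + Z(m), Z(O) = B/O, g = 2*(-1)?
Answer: -63/17 ≈ -3.7059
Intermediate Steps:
g = -2
Z(O) = 5/O
x(s, m) = 2*s + 5/m
1*x(g, 17) = 1*(2*(-2) + 5/17) = 1*(-4 + 5*(1/17)) = 1*(-4 + 5/17) = 1*(-63/17) = -63/17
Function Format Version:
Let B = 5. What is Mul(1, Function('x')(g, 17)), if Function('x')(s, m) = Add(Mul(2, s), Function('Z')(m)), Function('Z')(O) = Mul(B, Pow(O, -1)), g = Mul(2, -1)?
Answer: Rational(-63, 17) ≈ -3.7059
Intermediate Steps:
g = -2
Function('Z')(O) = Mul(5, Pow(O, -1))
Function('x')(s, m) = Add(Mul(2, s), Mul(5, Pow(m, -1)))
Mul(1, Function('x')(g, 17)) = Mul(1, Add(Mul(2, -2), Mul(5, Pow(17, -1)))) = Mul(1, Add(-4, Mul(5, Rational(1, 17)))) = Mul(1, Add(-4, Rational(5, 17))) = Mul(1, Rational(-63, 17)) = Rational(-63, 17)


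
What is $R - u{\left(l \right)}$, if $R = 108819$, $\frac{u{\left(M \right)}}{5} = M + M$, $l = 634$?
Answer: $102479$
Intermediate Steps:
$u{\left(M \right)} = 10 M$ ($u{\left(M \right)} = 5 \left(M + M\right) = 5 \cdot 2 M = 10 M$)
$R - u{\left(l \right)} = 108819 - 10 \cdot 634 = 108819 - 6340 = 102479$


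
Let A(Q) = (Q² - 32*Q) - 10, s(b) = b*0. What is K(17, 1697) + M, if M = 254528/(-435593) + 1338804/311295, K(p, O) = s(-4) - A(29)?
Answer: 4552312960569/45199307645 ≈ 100.72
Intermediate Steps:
s(b) = 0
A(Q) = -10 + Q² - 32*Q
K(p, O) = 97 (K(p, O) = 0 - (-10 + 29² - 32*29) = 0 - (-10 + 841 - 928) = 0 - 1*(-97) = 0 + 97 = 97)
M = 167980119004/45199307645 (M = 254528*(-1/435593) + 1338804*(1/311295) = -254528/435593 + 446268/103765 = 167980119004/45199307645 ≈ 3.7164)
K(17, 1697) + M = 97 + 167980119004/45199307645 = 4552312960569/45199307645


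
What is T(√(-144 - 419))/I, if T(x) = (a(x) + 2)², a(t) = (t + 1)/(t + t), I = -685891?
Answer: -7037/772313266 + 5*I*√563/772313266 ≈ -9.1116e-6 + 1.5361e-7*I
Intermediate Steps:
a(t) = (1 + t)/(2*t) (a(t) = (1 + t)/((2*t)) = (1 + t)*(1/(2*t)) = (1 + t)/(2*t))
T(x) = (2 + (1 + x)/(2*x))² (T(x) = ((1 + x)/(2*x) + 2)² = (2 + (1 + x)/(2*x))²)
T(√(-144 - 419))/I = ((1 + 5*√(-144 - 419))²/(4*(√(-144 - 419))²))/(-685891) = ((1 + 5*√(-563))²/(4*(√(-563))²))*(-1/685891) = ((1 + 5*(I*√563))²/(4*(I*√563)²))*(-1/685891) = ((¼)*(-1/563)*(1 + 5*I*√563)²)*(-1/685891) = -(1 + 5*I*√563)²/2252*(-1/685891) = (1 + 5*I*√563)²/1544626532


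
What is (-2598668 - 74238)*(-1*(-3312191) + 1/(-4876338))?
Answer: -21585537317005112321/2438169 ≈ -8.8532e+12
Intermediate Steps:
(-2598668 - 74238)*(-1*(-3312191) + 1/(-4876338)) = -2672906*(3312191 - 1/4876338) = -2672906*16151362836557/4876338 = -21585537317005112321/2438169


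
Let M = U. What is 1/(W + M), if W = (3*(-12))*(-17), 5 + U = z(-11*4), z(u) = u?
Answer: 1/563 ≈ 0.0017762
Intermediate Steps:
U = -49 (U = -5 - 11*4 = -5 - 44 = -49)
M = -49
W = 612 (W = -36*(-17) = 612)
1/(W + M) = 1/(612 - 49) = 1/563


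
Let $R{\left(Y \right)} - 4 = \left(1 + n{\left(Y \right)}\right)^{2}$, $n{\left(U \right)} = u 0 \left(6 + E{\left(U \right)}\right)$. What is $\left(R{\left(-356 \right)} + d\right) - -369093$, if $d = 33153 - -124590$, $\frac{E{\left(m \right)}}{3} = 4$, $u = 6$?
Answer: $526841$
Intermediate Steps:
$E{\left(m \right)} = 12$ ($E{\left(m \right)} = 3 \cdot 4 = 12$)
$n{\left(U \right)} = 0$ ($n{\left(U \right)} = 6 \cdot 0 \left(6 + 12\right) = 0 \cdot 18 = 0$)
$R{\left(Y \right)} = 5$ ($R{\left(Y \right)} = 4 + \left(1 + 0\right)^{2} = 4 + 1^{2} = 4 + 1 = 5$)
$d = 157743$ ($d = 33153 + 124590 = 157743$)
$\left(R{\left(-356 \right)} + d\right) - -369093 = \left(5 + 157743\right) - -369093 = 157748 + 369093 = 526841$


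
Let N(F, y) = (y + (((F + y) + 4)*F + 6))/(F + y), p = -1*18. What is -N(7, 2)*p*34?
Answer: 6732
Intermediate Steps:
p = -18
N(F, y) = (6 + y + F*(4 + F + y))/(F + y) (N(F, y) = (y + ((4 + F + y)*F + 6))/(F + y) = (y + (F*(4 + F + y) + 6))/(F + y) = (y + (6 + F*(4 + F + y)))/(F + y) = (6 + y + F*(4 + F + y))/(F + y))
-N(7, 2)*p*34 = -((6 + 2 + 7² + 4*7 + 7*2)/(7 + 2))*(-18)*34 = -((6 + 2 + 49 + 28 + 14)/9)*(-18)*34 = -((⅑)*99)*(-18)*34 = -11*(-18)*34 = -(-198)*34 = -1*(-6732) = 6732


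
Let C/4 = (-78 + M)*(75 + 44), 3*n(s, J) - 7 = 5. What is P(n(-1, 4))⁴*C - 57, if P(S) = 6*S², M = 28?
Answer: -2021444812857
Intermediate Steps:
n(s, J) = 4 (n(s, J) = 7/3 + (⅓)*5 = 7/3 + 5/3 = 4)
C = -23800 (C = 4*((-78 + 28)*(75 + 44)) = 4*(-50*119) = 4*(-5950) = -23800)
P(n(-1, 4))⁴*C - 57 = (6*4²)⁴*(-23800) - 57 = (6*16)⁴*(-23800) - 57 = 96⁴*(-23800) - 57 = 84934656*(-23800) - 57 = -2021444812800 - 57 = -2021444812857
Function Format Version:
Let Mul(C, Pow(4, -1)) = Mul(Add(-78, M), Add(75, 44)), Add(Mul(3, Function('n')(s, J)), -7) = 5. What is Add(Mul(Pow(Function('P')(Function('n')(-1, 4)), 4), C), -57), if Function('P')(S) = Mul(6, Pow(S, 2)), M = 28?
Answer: -2021444812857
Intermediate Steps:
Function('n')(s, J) = 4 (Function('n')(s, J) = Add(Rational(7, 3), Mul(Rational(1, 3), 5)) = Add(Rational(7, 3), Rational(5, 3)) = 4)
C = -23800 (C = Mul(4, Mul(Add(-78, 28), Add(75, 44))) = Mul(4, Mul(-50, 119)) = Mul(4, -5950) = -23800)
Add(Mul(Pow(Function('P')(Function('n')(-1, 4)), 4), C), -57) = Add(Mul(Pow(Mul(6, Pow(4, 2)), 4), -23800), -57) = Add(Mul(Pow(Mul(6, 16), 4), -23800), -57) = Add(Mul(Pow(96, 4), -23800), -57) = Add(Mul(84934656, -23800), -57) = Add(-2021444812800, -57) = -2021444812857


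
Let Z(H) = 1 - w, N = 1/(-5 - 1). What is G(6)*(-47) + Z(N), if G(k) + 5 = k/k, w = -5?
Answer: 194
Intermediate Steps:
N = -1/6 (N = 1/(-6) = -1/6 ≈ -0.16667)
Z(H) = 6 (Z(H) = 1 - 1*(-5) = 1 + 5 = 6)
G(k) = -4 (G(k) = -5 + k/k = -5 + 1 = -4)
G(6)*(-47) + Z(N) = -4*(-47) + 6 = 188 + 6 = 194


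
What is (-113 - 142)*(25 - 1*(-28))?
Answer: -13515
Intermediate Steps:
(-113 - 142)*(25 - 1*(-28)) = -255*(25 + 28) = -255*53 = -13515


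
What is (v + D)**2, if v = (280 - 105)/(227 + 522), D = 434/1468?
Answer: 1727981761/6168217444 ≈ 0.28014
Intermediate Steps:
D = 217/734 (D = 434*(1/1468) = 217/734 ≈ 0.29564)
v = 25/107 (v = 175/749 = 175*(1/749) = 25/107 ≈ 0.23364)
(v + D)**2 = (25/107 + 217/734)**2 = (41569/78538)**2 = 1727981761/6168217444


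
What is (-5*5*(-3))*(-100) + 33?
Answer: -7467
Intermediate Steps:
(-5*5*(-3))*(-100) + 33 = -25*(-3)*(-100) + 33 = 75*(-100) + 33 = -7500 + 33 = -7467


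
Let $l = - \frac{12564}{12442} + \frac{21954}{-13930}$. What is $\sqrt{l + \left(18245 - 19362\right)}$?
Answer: $\frac{2 i \sqrt{525484663505584195}}{43329265} \approx 33.46 i$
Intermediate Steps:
$l = - \frac{112042047}{43329265}$ ($l = \left(-12564\right) \frac{1}{12442} + 21954 \left(- \frac{1}{13930}\right) = - \frac{6282}{6221} - \frac{10977}{6965} = - \frac{112042047}{43329265} \approx -2.5858$)
$\sqrt{l + \left(18245 - 19362\right)} = \sqrt{- \frac{112042047}{43329265} + \left(18245 - 19362\right)} = \sqrt{- \frac{112042047}{43329265} - 1117} = \sqrt{- \frac{48510831052}{43329265}} = \frac{2 i \sqrt{525484663505584195}}{43329265}$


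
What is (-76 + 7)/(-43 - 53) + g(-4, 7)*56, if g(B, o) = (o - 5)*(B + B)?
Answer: -28649/32 ≈ -895.28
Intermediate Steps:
g(B, o) = 2*B*(-5 + o) (g(B, o) = (-5 + o)*(2*B) = 2*B*(-5 + o))
(-76 + 7)/(-43 - 53) + g(-4, 7)*56 = (-76 + 7)/(-43 - 53) + (2*(-4)*(-5 + 7))*56 = -69/(-96) + (2*(-4)*2)*56 = -69*(-1/96) - 16*56 = 23/32 - 896 = -28649/32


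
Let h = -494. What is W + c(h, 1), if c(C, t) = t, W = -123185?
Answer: -123184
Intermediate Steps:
W + c(h, 1) = -123185 + 1 = -123184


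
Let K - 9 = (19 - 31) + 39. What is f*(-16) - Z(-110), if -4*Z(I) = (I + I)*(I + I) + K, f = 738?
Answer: 301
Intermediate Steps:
K = 36 (K = 9 + ((19 - 31) + 39) = 9 + (-12 + 39) = 9 + 27 = 36)
Z(I) = -9 - I**2 (Z(I) = -((I + I)*(I + I) + 36)/4 = -((2*I)*(2*I) + 36)/4 = -(4*I**2 + 36)/4 = -(36 + 4*I**2)/4 = -9 - I**2)
f*(-16) - Z(-110) = 738*(-16) - (-9 - 1*(-110)**2) = -11808 - (-9 - 1*12100) = -11808 - (-9 - 12100) = -11808 - 1*(-12109) = -11808 + 12109 = 301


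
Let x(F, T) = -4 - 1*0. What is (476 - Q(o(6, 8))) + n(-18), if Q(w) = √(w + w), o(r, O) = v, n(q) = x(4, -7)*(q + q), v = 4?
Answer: 620 - 2*√2 ≈ 617.17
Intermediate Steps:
x(F, T) = -4 (x(F, T) = -4 + 0 = -4)
n(q) = -8*q (n(q) = -4*(q + q) = -8*q)
o(r, O) = 4
Q(w) = √2*√w (Q(w) = √(2*w) = √2*√w)
(476 - Q(o(6, 8))) + n(-18) = (476 - √2*√4) - 8*(-18) = (476 - √2*2) + 144 = (476 - 2*√2) + 144 = 620 - 2*√2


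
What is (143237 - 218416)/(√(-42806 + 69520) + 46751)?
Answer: -3514693429/2185629287 + 1428401*√74/2185629287 ≈ -1.6025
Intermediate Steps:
(143237 - 218416)/(√(-42806 + 69520) + 46751) = -75179/(√26714 + 46751) = -75179/(19*√74 + 46751) = -75179/(46751 + 19*√74)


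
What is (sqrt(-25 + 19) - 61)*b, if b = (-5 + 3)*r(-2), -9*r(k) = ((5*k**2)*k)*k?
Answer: -9760/9 + 160*I*sqrt(6)/9 ≈ -1084.4 + 43.547*I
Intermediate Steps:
r(k) = -5*k**4/9 (r(k) = -(5*k**2)*k*k/9 = -5*k**3*k/9 = -5*k**4/9)
b = 160/9 (b = (-5 + 3)*(-5/9*(-2)**4) = -(-10)*16/9 = -2*(-80/9) = 160/9 ≈ 17.778)
(sqrt(-25 + 19) - 61)*b = (sqrt(-25 + 19) - 61)*(160/9) = (sqrt(-6) - 61)*(160/9) = (I*sqrt(6) - 61)*(160/9) = (-61 + I*sqrt(6))*(160/9) = -9760/9 + 160*I*sqrt(6)/9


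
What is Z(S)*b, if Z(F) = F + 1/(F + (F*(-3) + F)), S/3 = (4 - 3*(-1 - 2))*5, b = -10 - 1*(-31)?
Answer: 266168/65 ≈ 4094.9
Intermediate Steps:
b = 21 (b = -10 + 31 = 21)
S = 195 (S = 3*((4 - 3*(-1 - 2))*5) = 3*((4 - 3*(-3))*5) = 3*((4 + 9)*5) = 3*(13*5) = 3*65 = 195)
Z(F) = F - 1/F (Z(F) = F + 1/(F + (-3*F + F)) = F + 1/(F - 2*F) = F + 1/(-F) = F - 1/F)
Z(S)*b = (195 - 1/195)*21 = (38024/195)*21 = 266168/65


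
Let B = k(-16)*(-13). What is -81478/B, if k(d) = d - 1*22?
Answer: -40739/247 ≈ -164.94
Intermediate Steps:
k(d) = -22 + d (k(d) = d - 22 = -22 + d)
B = 494 (B = (-22 - 16)*(-13) = -38*(-13) = 494)
-81478/B = -81478/494 = -81478*1/494 = -40739/247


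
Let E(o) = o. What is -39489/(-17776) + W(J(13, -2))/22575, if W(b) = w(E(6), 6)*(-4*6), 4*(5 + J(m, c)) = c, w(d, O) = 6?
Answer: 296301477/133764400 ≈ 2.2151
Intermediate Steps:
J(m, c) = -5 + c/4
W(b) = -144 (W(b) = 6*(-4*6) = 6*(-24) = -144)
-39489/(-17776) + W(J(13, -2))/22575 = -39489/(-17776) - 144/22575 = -39489*(-1/17776) - 144*1/22575 = 39489/17776 - 48/7525 = 296301477/133764400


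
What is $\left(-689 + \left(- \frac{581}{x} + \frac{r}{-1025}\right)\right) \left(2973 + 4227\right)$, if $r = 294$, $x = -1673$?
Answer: $- \frac{48606614208}{9799} \approx -4.9604 \cdot 10^{6}$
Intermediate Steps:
$\left(-689 + \left(- \frac{581}{x} + \frac{r}{-1025}\right)\right) \left(2973 + 4227\right) = \left(-689 + \left(- \frac{581}{-1673} + \frac{294}{-1025}\right)\right) \left(2973 + 4227\right) = \left(-689 + \left(\left(-581\right) \left(- \frac{1}{1673}\right) + 294 \left(- \frac{1}{1025}\right)\right)\right) 7200 = \left(-689 + \left(\frac{83}{239} - \frac{294}{1025}\right)\right) 7200 = \left(-689 + \frac{14809}{244975}\right) 7200 = \left(- \frac{168772966}{244975}\right) 7200 = - \frac{48606614208}{9799}$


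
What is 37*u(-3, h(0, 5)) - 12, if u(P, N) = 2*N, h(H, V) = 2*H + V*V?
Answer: 1838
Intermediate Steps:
h(H, V) = V² + 2*H (h(H, V) = 2*H + V² = V² + 2*H)
37*u(-3, h(0, 5)) - 12 = 37*(2*(5² + 2*0)) - 12 = 37*(2*(25 + 0)) - 12 = 37*(2*25) - 12 = 37*50 - 12 = 1850 - 12 = 1838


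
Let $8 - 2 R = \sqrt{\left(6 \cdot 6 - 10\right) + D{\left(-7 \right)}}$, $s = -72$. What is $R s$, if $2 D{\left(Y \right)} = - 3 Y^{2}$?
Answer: $-288 + 18 i \sqrt{190} \approx -288.0 + 248.11 i$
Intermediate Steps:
$D{\left(Y \right)} = - \frac{3 Y^{2}}{2}$ ($D{\left(Y \right)} = \frac{\left(-3\right) Y^{2}}{2} = - \frac{3 Y^{2}}{2}$)
$R = 4 - \frac{i \sqrt{190}}{4}$ ($R = 4 - \frac{\sqrt{\left(6 \cdot 6 - 10\right) - \frac{3 \left(-7\right)^{2}}{2}}}{2} = 4 - \frac{\sqrt{\left(36 - 10\right) - \frac{147}{2}}}{2} = 4 - \frac{\sqrt{26 - \frac{147}{2}}}{2} = 4 - \frac{\sqrt{- \frac{95}{2}}}{2} = 4 - \frac{\frac{1}{2} i \sqrt{190}}{2} = 4 - \frac{i \sqrt{190}}{4} \approx 4.0 - 3.446 i$)
$R s = \left(4 - \frac{i \sqrt{190}}{4}\right) \left(-72\right) = -288 + 18 i \sqrt{190}$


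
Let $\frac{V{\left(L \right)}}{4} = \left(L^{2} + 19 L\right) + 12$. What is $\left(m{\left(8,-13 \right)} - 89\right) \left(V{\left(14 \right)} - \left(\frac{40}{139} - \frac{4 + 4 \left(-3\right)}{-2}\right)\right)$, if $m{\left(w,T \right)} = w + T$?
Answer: $- \frac{24821640}{139} \approx -1.7857 \cdot 10^{5}$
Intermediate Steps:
$m{\left(w,T \right)} = T + w$
$V{\left(L \right)} = 48 + 4 L^{2} + 76 L$ ($V{\left(L \right)} = 4 \left(\left(L^{2} + 19 L\right) + 12\right) = 4 \left(12 + L^{2} + 19 L\right) = 48 + 4 L^{2} + 76 L$)
$\left(m{\left(8,-13 \right)} - 89\right) \left(V{\left(14 \right)} - \left(\frac{40}{139} - \frac{4 + 4 \left(-3\right)}{-2}\right)\right) = \left(\left(-13 + 8\right) - 89\right) \left(\left(48 + 4 \cdot 14^{2} + 76 \cdot 14\right) - \left(\frac{40}{139} - \frac{4 + 4 \left(-3\right)}{-2}\right)\right) = \left(-5 - 89\right) \left(\left(48 + 4 \cdot 196 + 1064\right) - \left(\frac{40}{139} - \left(4 - 12\right) \left(- \frac{1}{2}\right)\right)\right) = - 94 \left(\left(48 + 784 + 1064\right) - - \frac{516}{139}\right) = - 94 \left(1896 + \left(4 - \frac{40}{139}\right)\right) = - 94 \left(1896 + \frac{516}{139}\right) = \left(-94\right) \frac{264060}{139} = - \frac{24821640}{139}$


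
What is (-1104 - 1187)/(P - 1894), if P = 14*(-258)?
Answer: 2291/5506 ≈ 0.41609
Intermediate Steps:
P = -3612
(-1104 - 1187)/(P - 1894) = (-1104 - 1187)/(-3612 - 1894) = -2291/(-5506) = -2291*(-1/5506) = 2291/5506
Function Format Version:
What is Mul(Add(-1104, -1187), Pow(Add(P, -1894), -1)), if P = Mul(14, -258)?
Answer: Rational(2291, 5506) ≈ 0.41609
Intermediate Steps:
P = -3612
Mul(Add(-1104, -1187), Pow(Add(P, -1894), -1)) = Mul(Add(-1104, -1187), Pow(Add(-3612, -1894), -1)) = Mul(-2291, Pow(-5506, -1)) = Mul(-2291, Rational(-1, 5506)) = Rational(2291, 5506)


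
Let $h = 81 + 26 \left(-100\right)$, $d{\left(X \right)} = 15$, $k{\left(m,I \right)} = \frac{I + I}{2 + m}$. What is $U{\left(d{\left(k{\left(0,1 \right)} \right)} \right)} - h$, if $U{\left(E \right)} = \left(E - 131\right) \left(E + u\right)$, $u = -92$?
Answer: $11451$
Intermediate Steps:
$k{\left(m,I \right)} = \frac{2 I}{2 + m}$
$h = -2519$ ($h = 81 - 2600 = -2519$)
$U{\left(E \right)} = \left(-131 + E\right) \left(-92 + E\right)$ ($U{\left(E \right)} = \left(E - 131\right) \left(E - 92\right) = \left(-131 + E\right) \left(-92 + E\right)$)
$U{\left(d{\left(k{\left(0,1 \right)} \right)} \right)} - h = \left(12052 + 15^{2} - 3345\right) - -2519 = \left(12052 + 225 - 3345\right) + 2519 = 8932 + 2519 = 11451$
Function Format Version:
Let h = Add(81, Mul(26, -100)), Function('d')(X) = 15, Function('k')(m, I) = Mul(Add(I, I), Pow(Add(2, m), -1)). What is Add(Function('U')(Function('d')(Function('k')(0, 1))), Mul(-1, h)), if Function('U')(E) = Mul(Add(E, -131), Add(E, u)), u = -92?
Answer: 11451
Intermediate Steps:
Function('k')(m, I) = Mul(2, I, Pow(Add(2, m), -1)) (Function('k')(m, I) = Mul(Mul(2, I), Pow(Add(2, m), -1)) = Mul(2, I, Pow(Add(2, m), -1)))
h = -2519 (h = Add(81, -2600) = -2519)
Function('U')(E) = Mul(Add(-131, E), Add(-92, E)) (Function('U')(E) = Mul(Add(E, -131), Add(E, -92)) = Mul(Add(-131, E), Add(-92, E)))
Add(Function('U')(Function('d')(Function('k')(0, 1))), Mul(-1, h)) = Add(Add(12052, Pow(15, 2), Mul(-223, 15)), Mul(-1, -2519)) = Add(Add(12052, 225, -3345), 2519) = Add(8932, 2519) = 11451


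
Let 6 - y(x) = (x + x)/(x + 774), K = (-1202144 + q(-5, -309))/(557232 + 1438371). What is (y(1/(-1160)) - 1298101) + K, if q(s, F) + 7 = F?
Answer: -775279032022980283/597243400639 ≈ -1.2981e+6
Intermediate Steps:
q(s, F) = -7 + F
K = -400820/665201 (K = (-1202144 + (-7 - 309))/(557232 + 1438371) = (-1202144 - 316)/1995603 = -1202460*1/1995603 = -400820/665201 ≈ -0.60255)
y(x) = 6 - 2*x/(774 + x) (y(x) = 6 - (x + x)/(x + 774) = 6 - 2*x/(774 + x))
(y(1/(-1160)) - 1298101) + K = (4*(1161 + 1/(-1160))/(774 + 1/(-1160)) - 1298101) - 400820/665201 = (4*(1161 - 1/1160)/(774 - 1/1160) - 1298101) - 400820/665201 = (4*(1346759/1160)/(897839/1160) - 1298101) - 400820/665201 = (4*(1160/897839)*(1346759/1160) - 1298101) - 400820/665201 = (5387036/897839 - 1298101) - 400820/665201 = -1165480316703/897839 - 400820/665201 = -775279032022980283/597243400639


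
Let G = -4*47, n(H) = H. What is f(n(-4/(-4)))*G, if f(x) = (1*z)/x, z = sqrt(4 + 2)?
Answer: -188*sqrt(6) ≈ -460.50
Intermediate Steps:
z = sqrt(6) ≈ 2.4495
f(x) = sqrt(6)/x (f(x) = (1*sqrt(6))/x = sqrt(6)/x)
G = -188
f(n(-4/(-4)))*G = (sqrt(6)/((-4/(-4))))*(-188) = (sqrt(6)/((-4*(-1/4))))*(-188) = (sqrt(6)/1)*(-188) = (sqrt(6)*1)*(-188) = sqrt(6)*(-188) = -188*sqrt(6)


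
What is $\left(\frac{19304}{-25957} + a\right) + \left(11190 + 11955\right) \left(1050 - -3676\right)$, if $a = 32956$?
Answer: $\frac{2840116958978}{25957} \approx 1.0942 \cdot 10^{8}$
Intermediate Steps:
$\left(\frac{19304}{-25957} + a\right) + \left(11190 + 11955\right) \left(1050 - -3676\right) = \left(\frac{19304}{-25957} + 32956\right) + \left(11190 + 11955\right) \left(1050 - -3676\right) = \left(19304 \left(- \frac{1}{25957}\right) + 32956\right) + 23145 \left(1050 + \left(-3432 + 7108\right)\right) = \left(- \frac{19304}{25957} + 32956\right) + 23145 \left(1050 + 3676\right) = \frac{855419588}{25957} + 23145 \cdot 4726 = \frac{855419588}{25957} + 109383270 = \frac{2840116958978}{25957}$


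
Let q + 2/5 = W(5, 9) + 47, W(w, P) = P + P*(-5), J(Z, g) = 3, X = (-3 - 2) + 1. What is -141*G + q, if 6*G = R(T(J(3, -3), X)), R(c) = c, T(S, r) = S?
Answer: -599/10 ≈ -59.900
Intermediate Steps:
X = -4 (X = -5 + 1 = -4)
G = 1/2 (G = (1/6)*3 = 1/2 ≈ 0.50000)
W(w, P) = -4*P (W(w, P) = P - 5*P = -4*P)
q = 53/5 (q = -2/5 + (-4*9 + 47) = -2/5 + (-36 + 47) = -2/5 + 11 = 53/5 ≈ 10.600)
-141*G + q = -141*1/2 + 53/5 = -141/2 + 53/5 = -599/10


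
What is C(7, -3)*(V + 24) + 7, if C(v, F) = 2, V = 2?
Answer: 59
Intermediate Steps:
C(7, -3)*(V + 24) + 7 = 2*(2 + 24) + 7 = 2*26 + 7 = 52 + 7 = 59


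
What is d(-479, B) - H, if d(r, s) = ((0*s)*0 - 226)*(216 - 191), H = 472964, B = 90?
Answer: -478614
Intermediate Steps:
d(r, s) = -5650 (d(r, s) = (0*0 - 226)*25 = (0 - 226)*25 = -226*25 = -5650)
d(-479, B) - H = -5650 - 1*472964 = -5650 - 472964 = -478614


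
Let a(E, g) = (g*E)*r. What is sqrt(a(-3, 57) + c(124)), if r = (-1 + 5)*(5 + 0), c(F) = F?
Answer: 4*I*sqrt(206) ≈ 57.411*I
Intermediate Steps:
r = 20 (r = 4*5 = 20)
a(E, g) = 20*E*g (a(E, g) = (g*E)*20 = (E*g)*20 = 20*E*g)
sqrt(a(-3, 57) + c(124)) = sqrt(20*(-3)*57 + 124) = sqrt(-3420 + 124) = sqrt(-3296) = 4*I*sqrt(206)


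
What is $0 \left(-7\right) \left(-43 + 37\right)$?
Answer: $0$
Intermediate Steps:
$0 \left(-7\right) \left(-43 + 37\right) = 0 \left(-6\right) = 0$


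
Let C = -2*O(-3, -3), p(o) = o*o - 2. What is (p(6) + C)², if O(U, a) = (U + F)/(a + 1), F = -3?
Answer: 784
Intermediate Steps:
O(U, a) = (-3 + U)/(1 + a) (O(U, a) = (U - 3)/(a + 1) = (-3 + U)/(1 + a))
p(o) = -2 + o² (p(o) = o² - 2 = -2 + o²)
C = -6 (C = -2*(-3 - 3)/(1 - 3) = -2*(-6)/(-2) = -(-1)*(-6) = -2*3 = -6)
(p(6) + C)² = ((-2 + 6²) - 6)² = ((-2 + 36) - 6)² = (34 - 6)² = 28² = 784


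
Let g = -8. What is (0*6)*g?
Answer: 0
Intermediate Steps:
(0*6)*g = (0*6)*(-8) = 0*(-8) = 0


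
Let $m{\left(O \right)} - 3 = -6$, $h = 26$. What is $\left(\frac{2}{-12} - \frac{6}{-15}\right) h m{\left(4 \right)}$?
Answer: $- \frac{91}{5} \approx -18.2$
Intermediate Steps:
$m{\left(O \right)} = -3$ ($m{\left(O \right)} = 3 - 6 = -3$)
$\left(\frac{2}{-12} - \frac{6}{-15}\right) h m{\left(4 \right)} = \left(\frac{2}{-12} - \frac{6}{-15}\right) 26 \left(-3\right) = \left(2 \left(- \frac{1}{12}\right) - - \frac{2}{5}\right) 26 \left(-3\right) = \left(- \frac{1}{6} + \frac{2}{5}\right) 26 \left(-3\right) = \frac{7}{30} \cdot 26 \left(-3\right) = \frac{91}{15} \left(-3\right) = - \frac{91}{5}$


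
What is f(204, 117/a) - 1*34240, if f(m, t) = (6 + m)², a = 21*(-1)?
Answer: 9860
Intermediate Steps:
a = -21
f(204, 117/a) - 1*34240 = (6 + 204)² - 1*34240 = 210² - 34240 = 44100 - 34240 = 9860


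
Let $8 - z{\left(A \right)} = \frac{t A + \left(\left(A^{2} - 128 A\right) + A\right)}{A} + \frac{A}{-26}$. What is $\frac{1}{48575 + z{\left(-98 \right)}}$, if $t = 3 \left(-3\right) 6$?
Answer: $\frac{13}{635157} \approx 2.0467 \cdot 10^{-5}$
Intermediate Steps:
$t = -54$ ($t = \left(-9\right) 6 = -54$)
$z{\left(A \right)} = 8 + \frac{A}{26} - \frac{A^{2} - 181 A}{A}$ ($z{\left(A \right)} = 8 - \left(\frac{- 54 A + \left(\left(A^{2} - 128 A\right) + A\right)}{A} + \frac{A}{-26}\right) = 8 - \left(\frac{- 54 A + \left(A^{2} - 127 A\right)}{A} + A \left(- \frac{1}{26}\right)\right) = 8 - \left(\frac{A^{2} - 181 A}{A} - \frac{A}{26}\right) = 8 - \left(- \frac{A}{26} + \frac{A^{2} - 181 A}{A}\right) = 8 + \left(\frac{A}{26} - \frac{A^{2} - 181 A}{A}\right) = 8 + \frac{A}{26} - \frac{A^{2} - 181 A}{A}$)
$\frac{1}{48575 + z{\left(-98 \right)}} = \frac{1}{48575 + \left(189 - - \frac{1225}{13}\right)} = \frac{1}{48575 + \left(189 + \frac{1225}{13}\right)} = \frac{1}{48575 + \frac{3682}{13}} = \frac{1}{\frac{635157}{13}} = \frac{13}{635157}$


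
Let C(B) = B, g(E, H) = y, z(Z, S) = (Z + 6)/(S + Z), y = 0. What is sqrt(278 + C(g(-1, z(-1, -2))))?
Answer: sqrt(278) ≈ 16.673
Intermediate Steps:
z(Z, S) = (6 + Z)/(S + Z)
g(E, H) = 0
sqrt(278 + C(g(-1, z(-1, -2)))) = sqrt(278 + 0) = sqrt(278)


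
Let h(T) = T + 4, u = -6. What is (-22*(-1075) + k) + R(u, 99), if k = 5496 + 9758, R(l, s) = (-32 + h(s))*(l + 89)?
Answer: 44797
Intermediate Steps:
h(T) = 4 + T
R(l, s) = (-28 + s)*(89 + l) (R(l, s) = (-32 + (4 + s))*(l + 89) = (-28 + s)*(89 + l))
k = 15254
(-22*(-1075) + k) + R(u, 99) = (-22*(-1075) + 15254) + (-2492 - 28*(-6) + 89*99 - 6*99) = (23650 + 15254) + (-2492 + 168 + 8811 - 594) = 38904 + 5893 = 44797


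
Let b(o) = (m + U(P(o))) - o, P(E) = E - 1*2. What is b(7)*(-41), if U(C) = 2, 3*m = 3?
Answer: 164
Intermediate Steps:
m = 1 (m = (⅓)*3 = 1)
P(E) = -2 + E (P(E) = E - 2 = -2 + E)
b(o) = 3 - o (b(o) = (1 + 2) - o = 3 - o)
b(7)*(-41) = (3 - 1*7)*(-41) = (3 - 7)*(-41) = -4*(-41) = 164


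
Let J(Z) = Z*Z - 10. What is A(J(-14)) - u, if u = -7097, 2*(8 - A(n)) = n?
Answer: 7012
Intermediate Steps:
J(Z) = -10 + Z² (J(Z) = Z² - 10 = -10 + Z²)
A(n) = 8 - n/2
A(J(-14)) - u = (8 - (-10 + (-14)²)/2) - 1*(-7097) = (8 - (-10 + 196)/2) + 7097 = (8 - ½*186) + 7097 = (8 - 93) + 7097 = -85 + 7097 = 7012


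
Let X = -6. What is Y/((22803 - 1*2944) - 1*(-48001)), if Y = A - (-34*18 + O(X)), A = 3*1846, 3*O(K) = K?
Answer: 1538/16965 ≈ 0.090657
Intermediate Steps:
O(K) = K/3
A = 5538
Y = 6152 (Y = 5538 - (-34*18 + (1/3)*(-6)) = 5538 - (-612 - 2) = 5538 - 1*(-614) = 5538 + 614 = 6152)
Y/((22803 - 1*2944) - 1*(-48001)) = 6152/((22803 - 1*2944) - 1*(-48001)) = 6152/((22803 - 2944) + 48001) = 6152/(19859 + 48001) = 6152/67860 = 6152*(1/67860) = 1538/16965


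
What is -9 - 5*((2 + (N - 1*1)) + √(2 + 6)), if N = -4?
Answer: 6 - 10*√2 ≈ -8.1421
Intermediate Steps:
-9 - 5*((2 + (N - 1*1)) + √(2 + 6)) = -9 - 5*((2 + (-4 - 1*1)) + √(2 + 6)) = -9 - 5*((2 + (-4 - 1)) + √8) = -9 - 5*((2 - 5) + 2*√2) = -9 - 5*(-3 + 2*√2) = -9 + (15 - 10*√2) = 6 - 10*√2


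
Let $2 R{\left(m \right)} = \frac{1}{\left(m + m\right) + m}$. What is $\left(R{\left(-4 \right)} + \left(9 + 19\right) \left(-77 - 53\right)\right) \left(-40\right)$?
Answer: $\frac{436805}{3} \approx 1.456 \cdot 10^{5}$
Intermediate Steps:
$R{\left(m \right)} = \frac{1}{6 m}$ ($R{\left(m \right)} = \frac{1}{2 \left(\left(m + m\right) + m\right)} = \frac{1}{2 \left(2 m + m\right)} = \frac{1}{2 \cdot 3 m} = \frac{\frac{1}{3} \frac{1}{m}}{2} = \frac{1}{6 m}$)
$\left(R{\left(-4 \right)} + \left(9 + 19\right) \left(-77 - 53\right)\right) \left(-40\right) = \left(\frac{1}{6 \left(-4\right)} + \left(9 + 19\right) \left(-77 - 53\right)\right) \left(-40\right) = \left(\frac{1}{6} \left(- \frac{1}{4}\right) + 28 \left(-130\right)\right) \left(-40\right) = \left(- \frac{1}{24} - 3640\right) \left(-40\right) = \left(- \frac{87361}{24}\right) \left(-40\right) = \frac{436805}{3}$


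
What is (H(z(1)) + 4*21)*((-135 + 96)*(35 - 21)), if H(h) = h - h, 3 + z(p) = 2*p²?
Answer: -45864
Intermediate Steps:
z(p) = -3 + 2*p²
H(h) = 0
(H(z(1)) + 4*21)*((-135 + 96)*(35 - 21)) = (0 + 4*21)*((-135 + 96)*(35 - 21)) = (0 + 84)*(-39*14) = 84*(-546) = -45864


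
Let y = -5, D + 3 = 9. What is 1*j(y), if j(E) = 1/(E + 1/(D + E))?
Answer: -¼ ≈ -0.25000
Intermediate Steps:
D = 6 (D = -3 + 9 = 6)
j(E) = 1/(E + 1/(6 + E))
1*j(y) = 1*((6 - 5)/(1 + (-5)² + 6*(-5))) = 1*(1/(1 + 25 - 30)) = 1*(1/(-4)) = 1*(-¼*1) = 1*(-¼) = -¼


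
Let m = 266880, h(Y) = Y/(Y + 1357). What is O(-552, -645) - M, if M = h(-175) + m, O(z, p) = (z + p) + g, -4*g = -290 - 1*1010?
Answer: -316482689/1182 ≈ -2.6775e+5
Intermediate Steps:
g = 325 (g = -(-290 - 1*1010)/4 = -(-290 - 1010)/4 = -1/4*(-1300) = 325)
O(z, p) = 325 + p + z (O(z, p) = (z + p) + 325 = (p + z) + 325 = 325 + p + z)
h(Y) = Y/(1357 + Y)
M = 315451985/1182 (M = -175/(1357 - 175) + 266880 = -175/1182 + 266880 = 315451985/1182 ≈ 2.6688e+5)
O(-552, -645) - M = (325 - 645 - 552) - 1*315451985/1182 = -872 - 315451985/1182 = -316482689/1182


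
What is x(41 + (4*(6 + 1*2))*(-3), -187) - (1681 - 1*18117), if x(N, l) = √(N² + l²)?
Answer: 16436 + 11*√314 ≈ 16631.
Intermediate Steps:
x(41 + (4*(6 + 1*2))*(-3), -187) - (1681 - 1*18117) = √((41 + (4*(6 + 1*2))*(-3))² + (-187)²) - (1681 - 1*18117) = √((41 + (4*(6 + 2))*(-3))² + 34969) - (1681 - 18117) = √((41 + (4*8)*(-3))² + 34969) - 1*(-16436) = √((41 + 32*(-3))² + 34969) + 16436 = √((41 - 96)² + 34969) + 16436 = √((-55)² + 34969) + 16436 = √(3025 + 34969) + 16436 = √37994 + 16436 = 11*√314 + 16436 = 16436 + 11*√314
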